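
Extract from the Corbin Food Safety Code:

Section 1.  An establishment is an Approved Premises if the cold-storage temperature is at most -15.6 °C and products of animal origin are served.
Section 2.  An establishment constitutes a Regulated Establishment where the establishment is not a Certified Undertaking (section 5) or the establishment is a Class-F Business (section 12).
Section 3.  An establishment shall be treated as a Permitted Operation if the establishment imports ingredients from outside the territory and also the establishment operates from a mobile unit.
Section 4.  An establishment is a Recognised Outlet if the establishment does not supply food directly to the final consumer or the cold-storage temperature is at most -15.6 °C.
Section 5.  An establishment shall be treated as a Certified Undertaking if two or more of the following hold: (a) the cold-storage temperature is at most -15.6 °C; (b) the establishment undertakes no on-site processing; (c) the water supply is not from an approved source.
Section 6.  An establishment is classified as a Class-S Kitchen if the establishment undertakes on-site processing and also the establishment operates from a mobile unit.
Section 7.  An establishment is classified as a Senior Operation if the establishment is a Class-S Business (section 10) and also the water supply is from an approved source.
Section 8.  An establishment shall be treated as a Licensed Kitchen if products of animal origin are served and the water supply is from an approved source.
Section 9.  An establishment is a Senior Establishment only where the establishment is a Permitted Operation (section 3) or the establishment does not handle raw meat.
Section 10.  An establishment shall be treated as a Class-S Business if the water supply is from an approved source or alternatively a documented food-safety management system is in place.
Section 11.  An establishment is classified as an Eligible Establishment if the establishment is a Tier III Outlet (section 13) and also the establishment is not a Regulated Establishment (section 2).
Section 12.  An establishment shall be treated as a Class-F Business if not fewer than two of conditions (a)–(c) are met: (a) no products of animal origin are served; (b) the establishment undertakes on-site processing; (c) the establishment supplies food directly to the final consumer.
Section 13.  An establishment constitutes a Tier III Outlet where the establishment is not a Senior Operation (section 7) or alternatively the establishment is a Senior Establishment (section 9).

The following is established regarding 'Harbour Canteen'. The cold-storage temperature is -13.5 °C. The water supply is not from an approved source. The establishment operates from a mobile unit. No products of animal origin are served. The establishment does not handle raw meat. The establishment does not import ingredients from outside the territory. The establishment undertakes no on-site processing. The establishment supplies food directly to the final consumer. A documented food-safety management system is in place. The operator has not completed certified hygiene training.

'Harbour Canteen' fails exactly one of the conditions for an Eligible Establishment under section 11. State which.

Regulated Establishment

Under section 10: the water supply is from an approved source? no; or a documented food-safety management system is in place? yes. So the establishment is a Class-S Business.
Under section 7: Class-S Business (section 10)? yes; and the water supply is from an approved source? no. So the establishment is not a Senior Operation.
Under section 3: the establishment imports ingredients from outside the territory? no; and the establishment operates from a mobile unit? yes. So the establishment is not a Permitted Operation.
Under section 9: Permitted Operation (section 3)? no; or the establishment does not handle raw meat? yes. So the establishment is a Senior Establishment.
Under section 13: not a Senior Operation (section 7)? yes; or Senior Establishment (section 9)? yes. So the establishment is a Tier III Outlet.
Under section 5: cold-storage temperature: -13.5 °C ≤ -15.6 °C? no; the establishment undertakes no on-site processing? yes; the water supply is not from an approved source? yes — 2 of 3 hold (need ≥2) → satisfied.
Under section 12: no products of animal origin are served? yes; the establishment undertakes on-site processing? no; the establishment supplies food directly to the final consumer? yes — 2 of 3 hold (need ≥2) → satisfied.
Under section 2: not a Certified Undertaking (section 5)? no; or Class-F Business (section 12)? yes. So the establishment is a Regulated Establishment.
Under section 11: Tier III Outlet (section 13)? yes; and not a Regulated Establishment (section 2)? no. So the establishment is not an Eligible Establishment.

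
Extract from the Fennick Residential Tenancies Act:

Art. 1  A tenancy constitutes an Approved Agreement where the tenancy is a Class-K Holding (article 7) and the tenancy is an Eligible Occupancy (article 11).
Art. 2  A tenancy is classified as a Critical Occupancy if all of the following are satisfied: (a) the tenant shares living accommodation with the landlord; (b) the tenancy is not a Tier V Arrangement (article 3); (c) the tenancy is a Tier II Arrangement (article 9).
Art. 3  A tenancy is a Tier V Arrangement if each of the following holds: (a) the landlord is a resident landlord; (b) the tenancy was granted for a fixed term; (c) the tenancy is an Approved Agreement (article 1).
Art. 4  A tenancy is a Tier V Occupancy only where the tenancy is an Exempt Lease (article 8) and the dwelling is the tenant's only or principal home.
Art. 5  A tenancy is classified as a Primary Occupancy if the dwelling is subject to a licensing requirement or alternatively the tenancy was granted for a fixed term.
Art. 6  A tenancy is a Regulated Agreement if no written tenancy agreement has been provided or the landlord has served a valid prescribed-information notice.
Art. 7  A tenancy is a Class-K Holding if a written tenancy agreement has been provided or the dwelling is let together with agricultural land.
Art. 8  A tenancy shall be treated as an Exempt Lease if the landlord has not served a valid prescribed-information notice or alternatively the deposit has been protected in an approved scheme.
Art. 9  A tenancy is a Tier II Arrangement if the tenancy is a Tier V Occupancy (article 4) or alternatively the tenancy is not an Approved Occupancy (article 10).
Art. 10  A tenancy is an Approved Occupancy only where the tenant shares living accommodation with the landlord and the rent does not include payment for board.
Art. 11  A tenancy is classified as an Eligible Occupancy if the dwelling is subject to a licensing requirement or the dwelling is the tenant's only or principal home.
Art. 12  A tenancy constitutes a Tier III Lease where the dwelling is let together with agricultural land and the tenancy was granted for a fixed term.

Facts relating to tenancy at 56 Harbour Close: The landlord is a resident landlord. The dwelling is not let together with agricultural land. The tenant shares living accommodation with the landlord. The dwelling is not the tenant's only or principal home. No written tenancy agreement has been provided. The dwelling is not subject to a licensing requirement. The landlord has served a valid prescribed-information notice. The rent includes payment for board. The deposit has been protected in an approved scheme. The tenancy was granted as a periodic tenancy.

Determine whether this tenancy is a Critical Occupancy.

Yes

article 7 — Class-K Holding: [a written tenancy agreement has been provided? no] OR [the dwelling is let together with agricultural land? no] → not satisfied.
article 11 — Eligible Occupancy: [the dwelling is subject to a licensing requirement? no] OR [the dwelling is the tenant's only or principal home? no] → not satisfied.
article 1 — Approved Agreement: [Class-K Holding (article 7)? no] AND [Eligible Occupancy (article 11)? no] → not satisfied.
article 3 — Tier V Arrangement: [the landlord is a resident landlord? yes] AND [the tenancy was granted for a fixed term? no] AND [Approved Agreement (article 1)? no] → not satisfied.
article 8 — Exempt Lease: [the landlord has not served a valid prescribed-information notice? no] OR [the deposit has been protected in an approved scheme? yes] → satisfied.
article 4 — Tier V Occupancy: [Exempt Lease (article 8)? yes] AND [the dwelling is the tenant's only or principal home? no] → not satisfied.
article 10 — Approved Occupancy: [the tenant shares living accommodation with the landlord? yes] AND [the rent does not include payment for board? no] → not satisfied.
article 9 — Tier II Arrangement: [Tier V Occupancy (article 4)? no] OR [not an Approved Occupancy (article 10)? yes] → satisfied.
article 2 — Critical Occupancy: [the tenant shares living accommodation with the landlord? yes] AND [not a Tier V Arrangement (article 3)? yes] AND [Tier II Arrangement (article 9)? yes] → satisfied.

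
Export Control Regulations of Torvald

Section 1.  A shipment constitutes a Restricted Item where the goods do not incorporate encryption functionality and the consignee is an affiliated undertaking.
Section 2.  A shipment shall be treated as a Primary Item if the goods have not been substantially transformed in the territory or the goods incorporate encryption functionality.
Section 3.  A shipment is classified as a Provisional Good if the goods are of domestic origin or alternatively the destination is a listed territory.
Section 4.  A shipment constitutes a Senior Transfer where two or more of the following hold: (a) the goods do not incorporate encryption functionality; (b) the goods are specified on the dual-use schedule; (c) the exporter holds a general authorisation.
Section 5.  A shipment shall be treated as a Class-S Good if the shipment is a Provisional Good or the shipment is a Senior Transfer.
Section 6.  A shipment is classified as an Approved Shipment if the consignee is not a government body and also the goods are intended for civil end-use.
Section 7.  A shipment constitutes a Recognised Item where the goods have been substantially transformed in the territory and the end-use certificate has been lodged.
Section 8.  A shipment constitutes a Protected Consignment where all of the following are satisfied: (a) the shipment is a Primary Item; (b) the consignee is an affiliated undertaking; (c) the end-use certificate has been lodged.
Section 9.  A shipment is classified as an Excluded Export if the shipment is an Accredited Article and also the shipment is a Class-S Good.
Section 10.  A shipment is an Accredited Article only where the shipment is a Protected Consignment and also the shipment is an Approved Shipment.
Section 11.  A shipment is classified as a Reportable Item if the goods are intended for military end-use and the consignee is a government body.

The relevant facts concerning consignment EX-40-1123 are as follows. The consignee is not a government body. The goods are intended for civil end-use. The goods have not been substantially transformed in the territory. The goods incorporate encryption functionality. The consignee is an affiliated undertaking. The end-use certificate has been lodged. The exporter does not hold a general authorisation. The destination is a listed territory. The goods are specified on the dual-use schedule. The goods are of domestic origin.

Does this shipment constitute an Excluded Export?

Yes

section 2 — Primary Item: [the goods have not been substantially transformed in the territory? yes] OR [the goods incorporate encryption functionality? yes] → satisfied.
section 8 — Protected Consignment: [Primary Item (section 2)? yes] AND [the consignee is an affiliated undertaking? yes] AND [the end-use certificate has been lodged? yes] → satisfied.
section 6 — Approved Shipment: [the consignee is not a government body? yes] AND [the goods are intended for civil end-use? yes] → satisfied.
section 10 — Accredited Article: [Protected Consignment (section 8)? yes] AND [Approved Shipment (section 6)? yes] → satisfied.
section 3 — Provisional Good: [the goods are of domestic origin? yes] OR [the destination is a listed territory? yes] → satisfied.
section 4 — Senior Transfer: the goods do not incorporate encryption functionality? no; the goods are specified on the dual-use schedule? yes; the exporter holds a general authorisation? no — 1 of 3 hold (need ≥2) → not satisfied.
section 5 — Class-S Good: [Provisional Good (section 3)? yes] OR [Senior Transfer (section 4)? no] → satisfied.
section 9 — Excluded Export: [Accredited Article (section 10)? yes] AND [Class-S Good (section 5)? yes] → satisfied.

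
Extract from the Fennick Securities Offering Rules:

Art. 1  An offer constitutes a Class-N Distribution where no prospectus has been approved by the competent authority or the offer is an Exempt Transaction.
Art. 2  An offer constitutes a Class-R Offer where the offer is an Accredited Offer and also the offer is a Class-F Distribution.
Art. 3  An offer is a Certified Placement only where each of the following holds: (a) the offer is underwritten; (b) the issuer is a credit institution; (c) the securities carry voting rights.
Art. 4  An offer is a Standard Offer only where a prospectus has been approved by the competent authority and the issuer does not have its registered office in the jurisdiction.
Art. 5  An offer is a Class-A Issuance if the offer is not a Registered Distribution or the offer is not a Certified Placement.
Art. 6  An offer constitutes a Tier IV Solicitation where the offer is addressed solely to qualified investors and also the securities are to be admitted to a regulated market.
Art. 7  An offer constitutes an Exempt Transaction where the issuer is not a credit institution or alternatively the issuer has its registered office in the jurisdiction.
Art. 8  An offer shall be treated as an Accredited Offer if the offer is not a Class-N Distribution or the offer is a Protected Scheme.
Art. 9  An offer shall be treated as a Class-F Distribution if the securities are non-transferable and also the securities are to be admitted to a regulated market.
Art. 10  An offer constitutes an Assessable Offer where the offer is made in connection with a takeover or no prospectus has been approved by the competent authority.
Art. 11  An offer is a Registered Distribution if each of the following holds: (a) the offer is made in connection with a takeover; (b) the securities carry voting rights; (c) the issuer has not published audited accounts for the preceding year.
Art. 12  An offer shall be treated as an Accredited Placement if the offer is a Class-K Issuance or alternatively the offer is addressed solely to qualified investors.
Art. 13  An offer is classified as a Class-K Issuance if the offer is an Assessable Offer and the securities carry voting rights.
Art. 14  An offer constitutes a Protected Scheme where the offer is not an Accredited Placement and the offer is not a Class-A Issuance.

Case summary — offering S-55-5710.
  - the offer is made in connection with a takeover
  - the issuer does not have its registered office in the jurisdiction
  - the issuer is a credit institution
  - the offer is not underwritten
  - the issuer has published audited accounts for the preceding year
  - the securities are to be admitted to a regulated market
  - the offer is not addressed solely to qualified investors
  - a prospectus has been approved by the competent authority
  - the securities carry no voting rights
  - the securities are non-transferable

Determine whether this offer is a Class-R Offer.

Yes

Under article 7: the issuer is not a credit institution? no; or the issuer has its registered office in the jurisdiction? no. So the offer is not an Exempt Transaction.
Under article 1: no prospectus has been approved by the competent authority? no; or Exempt Transaction (article 7)? no. So the offer is not a Class-N Distribution.
Under article 10: the offer is made in connection with a takeover? yes; or no prospectus has been approved by the competent authority? no. So the offer is an Assessable Offer.
Under article 13: Assessable Offer (article 10)? yes; and the securities carry voting rights? no. So the offer is not a Class-K Issuance.
Under article 12: Class-K Issuance (article 13)? no; or the offer is addressed solely to qualified investors? no. So the offer is not an Accredited Placement.
Under article 11: the offer is made in connection with a takeover? yes; and the securities carry voting rights? no; and the issuer has not published audited accounts for the preceding year? no. So the offer is not a Registered Distribution.
Under article 3: the offer is underwritten? no; and the issuer is a credit institution? yes; and the securities carry voting rights? no. So the offer is not a Certified Placement.
Under article 5: not a Registered Distribution (article 11)? yes; or not a Certified Placement (article 3)? yes. So the offer is a Class-A Issuance.
Under article 14: not an Accredited Placement (article 12)? yes; and not a Class-A Issuance (article 5)? no. So the offer is not a Protected Scheme.
Under article 8: not a Class-N Distribution (article 1)? yes; or Protected Scheme (article 14)? no. So the offer is an Accredited Offer.
Under article 9: the securities are non-transferable? yes; and the securities are to be admitted to a regulated market? yes. So the offer is a Class-F Distribution.
Under article 2: Accredited Offer (article 8)? yes; and Class-F Distribution (article 9)? yes. So the offer is a Class-R Offer.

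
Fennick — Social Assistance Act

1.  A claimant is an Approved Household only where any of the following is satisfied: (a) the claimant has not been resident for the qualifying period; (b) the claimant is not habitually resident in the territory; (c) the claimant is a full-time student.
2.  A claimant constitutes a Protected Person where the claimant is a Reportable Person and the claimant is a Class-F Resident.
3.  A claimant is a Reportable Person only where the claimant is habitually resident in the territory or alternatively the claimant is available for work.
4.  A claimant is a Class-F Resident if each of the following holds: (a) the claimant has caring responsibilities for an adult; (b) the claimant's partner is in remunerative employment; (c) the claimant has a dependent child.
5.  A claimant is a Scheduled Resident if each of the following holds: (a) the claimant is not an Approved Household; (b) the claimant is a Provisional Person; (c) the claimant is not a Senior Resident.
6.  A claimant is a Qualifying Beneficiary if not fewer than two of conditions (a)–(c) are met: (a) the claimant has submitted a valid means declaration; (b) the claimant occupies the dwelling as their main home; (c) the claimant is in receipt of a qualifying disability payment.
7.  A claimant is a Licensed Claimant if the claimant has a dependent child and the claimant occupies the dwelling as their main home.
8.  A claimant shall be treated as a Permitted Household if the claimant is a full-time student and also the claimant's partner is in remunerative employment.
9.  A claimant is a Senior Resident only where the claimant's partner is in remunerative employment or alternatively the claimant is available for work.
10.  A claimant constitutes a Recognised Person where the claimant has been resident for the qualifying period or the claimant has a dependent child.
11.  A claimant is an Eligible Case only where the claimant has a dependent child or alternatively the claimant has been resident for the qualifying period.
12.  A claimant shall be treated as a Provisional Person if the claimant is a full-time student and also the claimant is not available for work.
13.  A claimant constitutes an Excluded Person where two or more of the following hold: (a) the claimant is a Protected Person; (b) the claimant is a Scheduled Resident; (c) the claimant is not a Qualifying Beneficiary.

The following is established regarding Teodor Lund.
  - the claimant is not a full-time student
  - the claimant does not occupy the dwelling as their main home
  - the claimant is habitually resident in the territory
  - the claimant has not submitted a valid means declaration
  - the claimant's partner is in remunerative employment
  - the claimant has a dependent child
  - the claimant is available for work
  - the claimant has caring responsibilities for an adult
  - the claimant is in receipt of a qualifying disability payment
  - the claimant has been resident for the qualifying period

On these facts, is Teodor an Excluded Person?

Yes

paragraph 3 — Reportable Person: [the claimant is habitually resident in the territory? yes] OR [the claimant is available for work? yes] → satisfied.
paragraph 4 — Class-F Resident: [the claimant has caring responsibilities for an adult? yes] AND [the claimant's partner is in remunerative employment? yes] AND [the claimant has a dependent child? yes] → satisfied.
paragraph 2 — Protected Person: [Reportable Person (paragraph 3)? yes] AND [Class-F Resident (paragraph 4)? yes] → satisfied.
paragraph 1 — Approved Household: [the claimant has not been resident for the qualifying period? no] OR [the claimant is not habitually resident in the territory? no] OR [the claimant is a full-time student? no] → not satisfied.
paragraph 12 — Provisional Person: [the claimant is a full-time student? no] AND [the claimant is not available for work? no] → not satisfied.
paragraph 9 — Senior Resident: [the claimant's partner is in remunerative employment? yes] OR [the claimant is available for work? yes] → satisfied.
paragraph 5 — Scheduled Resident: [not an Approved Household (paragraph 1)? yes] AND [Provisional Person (paragraph 12)? no] AND [not a Senior Resident (paragraph 9)? no] → not satisfied.
paragraph 6 — Qualifying Beneficiary: the claimant has submitted a valid means declaration? no; the claimant occupies the dwelling as their main home? no; the claimant is in receipt of a qualifying disability payment? yes — 1 of 3 hold (need ≥2) → not satisfied.
paragraph 13 — Excluded Person: Protected Person (paragraph 2)? yes; Scheduled Resident (paragraph 5)? no; not a Qualifying Beneficiary (paragraph 6)? yes — 2 of 3 hold (need ≥2) → satisfied.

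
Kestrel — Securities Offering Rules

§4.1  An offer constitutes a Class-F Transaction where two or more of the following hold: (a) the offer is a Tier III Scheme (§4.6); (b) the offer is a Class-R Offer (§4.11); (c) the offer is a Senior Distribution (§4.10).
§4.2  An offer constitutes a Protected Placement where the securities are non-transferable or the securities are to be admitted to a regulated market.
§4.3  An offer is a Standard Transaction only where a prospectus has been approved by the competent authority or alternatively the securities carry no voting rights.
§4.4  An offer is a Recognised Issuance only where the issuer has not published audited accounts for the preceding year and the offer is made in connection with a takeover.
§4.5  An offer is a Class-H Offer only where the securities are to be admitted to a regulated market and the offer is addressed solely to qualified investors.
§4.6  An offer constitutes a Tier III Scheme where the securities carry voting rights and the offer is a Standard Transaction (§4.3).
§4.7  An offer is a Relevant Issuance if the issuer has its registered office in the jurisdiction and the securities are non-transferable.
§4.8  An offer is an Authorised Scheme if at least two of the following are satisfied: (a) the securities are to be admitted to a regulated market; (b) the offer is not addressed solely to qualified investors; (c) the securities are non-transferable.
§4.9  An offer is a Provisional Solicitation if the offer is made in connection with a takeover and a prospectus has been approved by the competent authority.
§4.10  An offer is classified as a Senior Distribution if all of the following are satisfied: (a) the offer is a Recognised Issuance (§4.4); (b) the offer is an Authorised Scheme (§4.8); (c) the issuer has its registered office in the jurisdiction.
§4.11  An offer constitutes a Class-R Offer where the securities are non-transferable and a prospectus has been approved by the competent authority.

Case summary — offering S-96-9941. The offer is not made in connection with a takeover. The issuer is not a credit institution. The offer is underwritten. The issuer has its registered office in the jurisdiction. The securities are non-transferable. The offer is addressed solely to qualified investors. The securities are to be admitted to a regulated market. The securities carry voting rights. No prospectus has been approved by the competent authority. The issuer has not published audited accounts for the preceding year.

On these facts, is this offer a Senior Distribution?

No

§4.4 — Recognised Issuance: [the issuer has not published audited accounts for the preceding year? yes] AND [the offer is made in connection with a takeover? no] → not satisfied.
§4.8 — Authorised Scheme: the securities are to be admitted to a regulated market? yes; the offer is not addressed solely to qualified investors? no; the securities are non-transferable? yes — 2 of 3 hold (need ≥2) → satisfied.
§4.10 — Senior Distribution: [Recognised Issuance (§4.4)? no] AND [Authorised Scheme (§4.8)? yes] AND [the issuer has its registered office in the jurisdiction? yes] → not satisfied.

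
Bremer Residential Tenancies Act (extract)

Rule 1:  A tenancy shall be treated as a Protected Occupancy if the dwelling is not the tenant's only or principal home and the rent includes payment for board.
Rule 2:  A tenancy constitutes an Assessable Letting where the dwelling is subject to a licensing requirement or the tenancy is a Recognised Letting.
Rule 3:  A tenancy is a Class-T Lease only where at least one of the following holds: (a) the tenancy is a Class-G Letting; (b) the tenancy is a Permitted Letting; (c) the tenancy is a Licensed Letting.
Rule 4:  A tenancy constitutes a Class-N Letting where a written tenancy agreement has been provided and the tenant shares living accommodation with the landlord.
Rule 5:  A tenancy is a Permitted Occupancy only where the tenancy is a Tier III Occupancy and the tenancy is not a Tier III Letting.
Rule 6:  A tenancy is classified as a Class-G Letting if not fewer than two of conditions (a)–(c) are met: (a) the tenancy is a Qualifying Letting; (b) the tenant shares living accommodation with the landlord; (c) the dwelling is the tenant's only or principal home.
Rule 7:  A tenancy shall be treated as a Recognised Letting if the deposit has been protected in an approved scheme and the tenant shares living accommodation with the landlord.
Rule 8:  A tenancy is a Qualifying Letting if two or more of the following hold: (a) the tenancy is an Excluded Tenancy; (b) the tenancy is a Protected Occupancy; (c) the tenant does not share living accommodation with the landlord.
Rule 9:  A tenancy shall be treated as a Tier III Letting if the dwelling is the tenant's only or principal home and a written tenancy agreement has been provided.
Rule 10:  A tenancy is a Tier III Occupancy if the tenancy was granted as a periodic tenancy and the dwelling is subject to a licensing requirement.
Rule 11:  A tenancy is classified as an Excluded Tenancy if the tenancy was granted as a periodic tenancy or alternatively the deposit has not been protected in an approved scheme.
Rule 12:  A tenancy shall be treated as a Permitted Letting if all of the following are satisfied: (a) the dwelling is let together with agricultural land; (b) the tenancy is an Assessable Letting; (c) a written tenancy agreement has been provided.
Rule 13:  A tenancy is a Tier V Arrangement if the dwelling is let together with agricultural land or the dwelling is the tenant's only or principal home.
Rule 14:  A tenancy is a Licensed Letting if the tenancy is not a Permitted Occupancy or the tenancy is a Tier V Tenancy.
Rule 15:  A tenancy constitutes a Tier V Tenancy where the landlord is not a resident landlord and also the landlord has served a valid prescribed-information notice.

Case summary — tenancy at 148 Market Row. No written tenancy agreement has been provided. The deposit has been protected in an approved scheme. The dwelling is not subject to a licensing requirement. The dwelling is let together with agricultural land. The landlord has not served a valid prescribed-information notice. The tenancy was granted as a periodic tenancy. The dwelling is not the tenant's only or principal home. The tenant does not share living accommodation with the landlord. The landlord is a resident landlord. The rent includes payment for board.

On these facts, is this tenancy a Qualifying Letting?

Under rule 11: the tenancy was granted as a periodic tenancy? yes; or the deposit has not been protected in an approved scheme? no. So the tenancy is an Excluded Tenancy.
Under rule 1: the dwelling is not the tenant's only or principal home? yes; and the rent includes payment for board? yes. So the tenancy is a Protected Occupancy.
Under rule 8: Excluded Tenancy (rule 11)? yes; Protected Occupancy (rule 1)? yes; the tenant does not share living accommodation with the landlord? yes — 3 of 3 hold (need ≥2) → satisfied.

Yes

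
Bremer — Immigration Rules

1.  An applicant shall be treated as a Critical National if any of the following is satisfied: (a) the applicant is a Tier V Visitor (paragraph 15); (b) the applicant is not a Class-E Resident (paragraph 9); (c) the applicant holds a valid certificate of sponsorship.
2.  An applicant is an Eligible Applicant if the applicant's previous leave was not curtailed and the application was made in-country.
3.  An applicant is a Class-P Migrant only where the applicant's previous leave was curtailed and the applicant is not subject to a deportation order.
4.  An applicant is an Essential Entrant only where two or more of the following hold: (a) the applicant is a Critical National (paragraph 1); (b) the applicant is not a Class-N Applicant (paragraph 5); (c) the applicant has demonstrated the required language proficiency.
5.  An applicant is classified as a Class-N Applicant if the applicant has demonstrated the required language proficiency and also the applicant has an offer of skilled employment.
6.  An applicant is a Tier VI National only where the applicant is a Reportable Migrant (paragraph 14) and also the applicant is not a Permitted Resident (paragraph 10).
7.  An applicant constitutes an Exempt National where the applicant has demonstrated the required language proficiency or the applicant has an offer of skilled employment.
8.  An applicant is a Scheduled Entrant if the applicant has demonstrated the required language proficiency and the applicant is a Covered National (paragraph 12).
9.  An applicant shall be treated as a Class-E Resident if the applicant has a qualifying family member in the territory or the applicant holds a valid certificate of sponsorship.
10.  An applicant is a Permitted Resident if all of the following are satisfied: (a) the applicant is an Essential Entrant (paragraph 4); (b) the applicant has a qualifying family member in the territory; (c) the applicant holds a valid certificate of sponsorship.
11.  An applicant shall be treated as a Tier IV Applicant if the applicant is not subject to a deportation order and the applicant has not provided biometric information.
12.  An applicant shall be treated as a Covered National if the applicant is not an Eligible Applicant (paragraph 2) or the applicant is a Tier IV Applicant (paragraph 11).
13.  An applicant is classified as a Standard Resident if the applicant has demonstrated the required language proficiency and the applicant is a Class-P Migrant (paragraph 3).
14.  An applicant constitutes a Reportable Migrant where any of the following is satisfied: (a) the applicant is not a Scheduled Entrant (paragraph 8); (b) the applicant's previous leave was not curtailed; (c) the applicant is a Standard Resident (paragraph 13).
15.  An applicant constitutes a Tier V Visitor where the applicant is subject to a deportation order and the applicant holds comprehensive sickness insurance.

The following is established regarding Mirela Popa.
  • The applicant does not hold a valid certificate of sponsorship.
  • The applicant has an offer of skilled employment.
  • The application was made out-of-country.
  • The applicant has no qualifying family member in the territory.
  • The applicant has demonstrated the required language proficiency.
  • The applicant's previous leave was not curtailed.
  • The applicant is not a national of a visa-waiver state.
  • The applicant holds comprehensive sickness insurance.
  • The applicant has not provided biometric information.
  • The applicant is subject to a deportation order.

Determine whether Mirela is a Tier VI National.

Yes

Under paragraph 2: the applicant's previous leave was not curtailed? yes; and the application was made in-country? no. So the applicant is not an Eligible Applicant.
Under paragraph 11: the applicant is not subject to a deportation order? no; and the applicant has not provided biometric information? yes. So the applicant is not a Tier IV Applicant.
Under paragraph 12: not an Eligible Applicant (paragraph 2)? yes; or Tier IV Applicant (paragraph 11)? no. So the applicant is a Covered National.
Under paragraph 8: the applicant has demonstrated the required language proficiency? yes; and Covered National (paragraph 12)? yes. So the applicant is a Scheduled Entrant.
Under paragraph 3: the applicant's previous leave was curtailed? no; and the applicant is not subject to a deportation order? no. So the applicant is not a Class-P Migrant.
Under paragraph 13: the applicant has demonstrated the required language proficiency? yes; and Class-P Migrant (paragraph 3)? no. So the applicant is not a Standard Resident.
Under paragraph 14: not a Scheduled Entrant (paragraph 8)? no; or the applicant's previous leave was not curtailed? yes; or Standard Resident (paragraph 13)? no. So the applicant is a Reportable Migrant.
Under paragraph 15: the applicant is subject to a deportation order? yes; and the applicant holds comprehensive sickness insurance? yes. So the applicant is a Tier V Visitor.
Under paragraph 9: the applicant has a qualifying family member in the territory? no; or the applicant holds a valid certificate of sponsorship? no. So the applicant is not a Class-E Resident.
Under paragraph 1: Tier V Visitor (paragraph 15)? yes; or not a Class-E Resident (paragraph 9)? yes; or the applicant holds a valid certificate of sponsorship? no. So the applicant is a Critical National.
Under paragraph 5: the applicant has demonstrated the required language proficiency? yes; and the applicant has an offer of skilled employment? yes. So the applicant is a Class-N Applicant.
Under paragraph 4: Critical National (paragraph 1)? yes; not a Class-N Applicant (paragraph 5)? no; the applicant has demonstrated the required language proficiency? yes — 2 of 3 hold (need ≥2) → satisfied.
Under paragraph 10: Essential Entrant (paragraph 4)? yes; and the applicant has a qualifying family member in the territory? no; and the applicant holds a valid certificate of sponsorship? no. So the applicant is not a Permitted Resident.
Under paragraph 6: Reportable Migrant (paragraph 14)? yes; and not a Permitted Resident (paragraph 10)? yes. So the applicant is a Tier VI National.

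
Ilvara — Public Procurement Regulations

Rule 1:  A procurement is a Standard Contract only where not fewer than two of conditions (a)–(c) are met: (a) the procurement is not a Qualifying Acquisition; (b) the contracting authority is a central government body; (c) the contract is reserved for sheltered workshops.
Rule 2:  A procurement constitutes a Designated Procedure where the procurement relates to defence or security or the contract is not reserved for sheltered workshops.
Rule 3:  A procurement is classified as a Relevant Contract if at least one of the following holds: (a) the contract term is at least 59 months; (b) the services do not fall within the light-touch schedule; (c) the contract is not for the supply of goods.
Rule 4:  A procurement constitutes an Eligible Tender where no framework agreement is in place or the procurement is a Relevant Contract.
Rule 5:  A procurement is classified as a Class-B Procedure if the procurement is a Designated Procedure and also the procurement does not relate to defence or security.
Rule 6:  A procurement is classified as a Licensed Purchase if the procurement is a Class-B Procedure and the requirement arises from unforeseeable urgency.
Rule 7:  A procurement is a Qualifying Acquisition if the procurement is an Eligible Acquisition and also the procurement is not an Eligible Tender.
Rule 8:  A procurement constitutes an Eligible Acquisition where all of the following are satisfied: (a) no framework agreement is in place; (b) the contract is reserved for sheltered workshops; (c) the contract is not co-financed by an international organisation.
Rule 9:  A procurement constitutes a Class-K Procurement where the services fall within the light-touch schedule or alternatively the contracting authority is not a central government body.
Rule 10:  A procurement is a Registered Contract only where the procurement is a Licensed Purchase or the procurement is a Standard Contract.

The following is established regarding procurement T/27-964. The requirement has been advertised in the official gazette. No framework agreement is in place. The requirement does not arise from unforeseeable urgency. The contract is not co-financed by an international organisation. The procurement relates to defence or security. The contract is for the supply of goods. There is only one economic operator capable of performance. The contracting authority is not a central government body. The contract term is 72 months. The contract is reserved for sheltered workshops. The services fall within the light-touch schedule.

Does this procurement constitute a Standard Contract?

rule 8 — Eligible Acquisition: [no framework agreement is in place? yes] AND [the contract is reserved for sheltered workshops? yes] AND [the contract is not co-financed by an international organisation? yes] → satisfied.
rule 3 — Relevant Contract: [contract term: 72 months ≥ 59 months? yes] OR [the services do not fall within the light-touch schedule? no] OR [the contract is not for the supply of goods? no] → satisfied.
rule 4 — Eligible Tender: [no framework agreement is in place? yes] OR [Relevant Contract (rule 3)? yes] → satisfied.
rule 7 — Qualifying Acquisition: [Eligible Acquisition (rule 8)? yes] AND [not an Eligible Tender (rule 4)? no] → not satisfied.
rule 1 — Standard Contract: not a Qualifying Acquisition (rule 7)? yes; the contracting authority is a central government body? no; the contract is reserved for sheltered workshops? yes — 2 of 3 hold (need ≥2) → satisfied.

Yes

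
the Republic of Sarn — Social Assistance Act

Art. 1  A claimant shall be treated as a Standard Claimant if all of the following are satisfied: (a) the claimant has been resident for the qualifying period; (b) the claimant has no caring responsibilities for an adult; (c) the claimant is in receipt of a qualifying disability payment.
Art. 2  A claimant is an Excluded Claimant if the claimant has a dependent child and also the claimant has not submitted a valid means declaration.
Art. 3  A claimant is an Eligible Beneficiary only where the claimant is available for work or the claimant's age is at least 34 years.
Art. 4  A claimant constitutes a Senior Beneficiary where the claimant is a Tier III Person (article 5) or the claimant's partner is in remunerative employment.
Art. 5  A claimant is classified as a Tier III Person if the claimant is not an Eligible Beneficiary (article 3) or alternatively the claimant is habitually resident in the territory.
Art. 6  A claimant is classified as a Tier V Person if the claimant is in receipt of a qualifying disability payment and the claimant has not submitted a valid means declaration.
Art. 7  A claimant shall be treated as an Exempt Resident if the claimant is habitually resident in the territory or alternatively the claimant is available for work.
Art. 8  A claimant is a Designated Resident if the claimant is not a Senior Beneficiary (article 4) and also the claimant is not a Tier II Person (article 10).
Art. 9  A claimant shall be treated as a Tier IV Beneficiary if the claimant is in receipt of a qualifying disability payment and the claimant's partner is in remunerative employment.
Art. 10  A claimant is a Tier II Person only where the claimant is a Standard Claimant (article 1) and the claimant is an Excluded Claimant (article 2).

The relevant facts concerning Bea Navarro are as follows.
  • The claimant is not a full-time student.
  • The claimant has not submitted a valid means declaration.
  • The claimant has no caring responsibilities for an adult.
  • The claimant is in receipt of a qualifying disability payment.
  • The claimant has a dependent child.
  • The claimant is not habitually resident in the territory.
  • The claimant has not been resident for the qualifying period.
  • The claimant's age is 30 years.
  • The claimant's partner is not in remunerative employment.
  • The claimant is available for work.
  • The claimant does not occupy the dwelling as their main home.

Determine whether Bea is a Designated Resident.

article 3 — Eligible Beneficiary: [the claimant is available for work? yes] OR [claimant's age: 30 years ≥ 34 years? no] → satisfied.
article 5 — Tier III Person: [not an Eligible Beneficiary (article 3)? no] OR [the claimant is habitually resident in the territory? no] → not satisfied.
article 4 — Senior Beneficiary: [Tier III Person (article 5)? no] OR [the claimant's partner is in remunerative employment? no] → not satisfied.
article 1 — Standard Claimant: [the claimant has been resident for the qualifying period? no] AND [the claimant has no caring responsibilities for an adult? yes] AND [the claimant is in receipt of a qualifying disability payment? yes] → not satisfied.
article 2 — Excluded Claimant: [the claimant has a dependent child? yes] AND [the claimant has not submitted a valid means declaration? yes] → satisfied.
article 10 — Tier II Person: [Standard Claimant (article 1)? no] AND [Excluded Claimant (article 2)? yes] → not satisfied.
article 8 — Designated Resident: [not a Senior Beneficiary (article 4)? yes] AND [not a Tier II Person (article 10)? yes] → satisfied.

Yes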